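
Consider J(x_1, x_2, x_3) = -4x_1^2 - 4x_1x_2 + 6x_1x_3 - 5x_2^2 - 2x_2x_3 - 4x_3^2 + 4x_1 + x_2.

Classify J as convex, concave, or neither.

J is quadratic, so its Hessian is the constant matrix H = [[-8, -4, 6], [-4, -10, -2], [6, -2, -8]].
Leading principal minors: -8, 64, -24.
Signs alternate −, +, − ⇒ H ≺ 0 ⇒ concave.

concave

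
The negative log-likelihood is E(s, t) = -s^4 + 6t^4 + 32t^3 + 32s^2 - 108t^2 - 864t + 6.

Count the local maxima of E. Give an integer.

2

E separates as a function of s plus a function of t, so ∇E=0 decouples.
∂E/∂s = -4s(s - 4)(s + 4) = 0 at s ∈ {-4, 0, 4}; ∂E/∂t = 24(t - 3)(t + 3)(t + 4) = 0 at t ∈ {-4, -3, 3}.
The Hessian is diagonal: diag(E_ss, E_tt). Second derivatives: E_ss(-4)=-128, E_ss(0)=64, E_ss(4)=-128; E_tt(-4)=168, E_tt(-3)=-144, E_tt(3)=1008.
Local maxima occur where both diagonal entries negative: (-4, -3), (4, -3). Count: 2.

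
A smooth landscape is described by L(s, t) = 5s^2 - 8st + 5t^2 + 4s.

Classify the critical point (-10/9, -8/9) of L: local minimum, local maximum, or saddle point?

local minimum

The Hessian of L is constant: H = [[10, -8], [-8, 10]].
det(H) = 10·10 − (-8)² = 36.
det(H) > 0 and tr(H) = 20 > 0, so H is positive definite and the point is a local minimum.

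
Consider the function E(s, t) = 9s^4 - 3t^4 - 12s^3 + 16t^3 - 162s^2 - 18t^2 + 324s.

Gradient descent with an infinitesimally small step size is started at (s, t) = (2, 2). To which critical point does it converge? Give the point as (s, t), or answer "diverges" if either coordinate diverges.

(3, 1)

E is separable, so gradient descent decouples: s follows -∂E/∂s, t follows -∂E/∂t.
∂E/∂s = 36(s - 3)(s - 1)(s + 3); at s=2 this is -180, so s increases.
∂E/∂t = -12t(t - 3)(t - 1); at t=2 this is 24, so t decreases.
s converges to its nearest critical value 3 (a local min of the s-part); t converges to 1. The iterate converges to (3, 1).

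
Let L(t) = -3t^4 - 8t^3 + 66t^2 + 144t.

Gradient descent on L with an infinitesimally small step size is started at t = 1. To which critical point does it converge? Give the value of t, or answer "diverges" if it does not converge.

-1

L'(t) = -12(t - 3)(t + 1)(t + 4), so L'(1) = 240.
Gradient descent moves in the -L' direction, i.e. t is decreasing.
The nearest critical point in that direction is t = -1, where L'' = 144 > 0 (a local minimum). The iterate converges there.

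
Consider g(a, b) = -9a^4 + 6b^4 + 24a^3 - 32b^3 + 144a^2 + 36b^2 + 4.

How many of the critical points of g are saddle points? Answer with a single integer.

5

g separates as a function of a plus a function of b, so ∇g=0 decouples.
∂g/∂a = -36a(a - 4)(a + 2) = 0 at a ∈ {-2, 0, 4}; ∂g/∂b = 24b(b - 3)(b - 1) = 0 at b ∈ {0, 1, 3}.
The Hessian is diagonal: diag(g_aa, g_bb). Second derivatives: g_aa(-2)=-432, g_aa(0)=288, g_aa(4)=-864; g_bb(0)=72, g_bb(1)=-48, g_bb(3)=144.
Saddle points occur where the two diagonal entries have opposite signs: (-2, 0), (-2, 3), (0, 1), (4, 0), (4, 3). Count: 5.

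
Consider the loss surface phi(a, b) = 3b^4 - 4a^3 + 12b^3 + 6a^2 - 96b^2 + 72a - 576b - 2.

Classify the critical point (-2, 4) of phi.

local minimum

The mixed partial ∂²phi/∂a∂b is 0, so the Hessian at any point is diag(phi_aa, phi_bb) = diag(12(-2a + 1), 12(3b^2 + 6b - 16)).
At (-2, 4): H = diag(60, 672).
Both eigenvalues are positive, so H is positive definite: a local minimum.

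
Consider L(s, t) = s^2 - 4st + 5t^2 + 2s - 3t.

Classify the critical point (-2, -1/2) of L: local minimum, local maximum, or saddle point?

local minimum

The Hessian of L is constant: H = [[2, -4], [-4, 10]].
det(H) = 2·10 − (-4)² = 4.
det(H) > 0 and tr(H) = 12 > 0, so H is positive definite and the point is a local minimum.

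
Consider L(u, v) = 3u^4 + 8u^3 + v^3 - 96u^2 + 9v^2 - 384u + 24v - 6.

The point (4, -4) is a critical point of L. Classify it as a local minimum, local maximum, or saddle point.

saddle point

The mixed partial ∂²L/∂u∂v is 0, so the Hessian at any point is diag(L_uu, L_vv) = diag(12(3u^2 + 4u - 16), 6(v + 3)).
At (4, -4): H = diag(576, -6).
The eigenvalues have opposite signs, so H is indefinite: a saddle point.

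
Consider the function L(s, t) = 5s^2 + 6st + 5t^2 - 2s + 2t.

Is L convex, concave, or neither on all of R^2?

L is quadratic, so its Hessian is the constant matrix H = [[10, 6], [6, 10]].
det(H) = 64, tr(H) = 20.
det(H) > 0 and tr(H) > 0, so H is positive definite everywhere: convex.

convex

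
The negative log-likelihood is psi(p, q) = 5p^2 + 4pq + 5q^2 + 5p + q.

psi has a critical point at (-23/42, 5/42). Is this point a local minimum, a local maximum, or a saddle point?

The Hessian of psi is constant: H = [[10, 4], [4, 10]].
det(H) = 10·10 − 4² = 84.
det(H) > 0 and tr(H) = 20 > 0, so H is positive definite and the point is a local minimum.

local minimum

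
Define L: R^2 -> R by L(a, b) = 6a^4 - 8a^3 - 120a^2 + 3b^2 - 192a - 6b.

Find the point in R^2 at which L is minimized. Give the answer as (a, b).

L(a,b) separates as P(a) + Q(b), so its minimum is min P + min Q.
P'(a) = 24(a - 4)(a + 1)(a + 2) vanishes at a ∈ {-2, -1, 4}; Q'(b) = 6b - 6 vanishes at b ∈ {1}.
Local minima of P (where P''>0): P(-2)=64, P(4)=-1664. Local minima of Q: Q(1)=-3.
So the global minimum of L is P(4) + Q(1) = -1664 − 3 = -1667, attained at (4, 1).

(4, 1)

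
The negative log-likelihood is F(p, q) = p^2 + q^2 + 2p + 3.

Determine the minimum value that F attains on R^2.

2

F(p,q) separates as A(p) + B(q) + 3, so its minimum is min A + min B + 3.
A'(p) = 2p + 2 vanishes at p ∈ {-1}; B'(q) = 2q vanishes at q ∈ {0}.
Local minima of A (where A''>0): A(-1)=-1. Local minima of B: B(0)=0.
So the global minimum of F is A(-1) + B(0) + 3 = -1 + 0 + 3 = 2, attained at (-1, 0).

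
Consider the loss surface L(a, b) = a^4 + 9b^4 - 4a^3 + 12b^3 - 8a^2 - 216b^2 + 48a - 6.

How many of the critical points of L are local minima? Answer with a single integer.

L separates as a function of a plus a function of b, so ∇L=0 decouples.
∂L/∂a = 4(a - 3)(a - 2)(a + 2) = 0 at a ∈ {-2, 2, 3}; ∂L/∂b = 36b(b - 3)(b + 4) = 0 at b ∈ {-4, 0, 3}.
The Hessian is diagonal: diag(L_aa, L_bb). Second derivatives: L_aa(-2)=80, L_aa(2)=-16, L_aa(3)=20; L_bb(-4)=1008, L_bb(0)=-432, L_bb(3)=756.
Local minima occur where both diagonal entries positive: (-2, -4), (-2, 3), (3, -4), (3, 3). Count: 4.

4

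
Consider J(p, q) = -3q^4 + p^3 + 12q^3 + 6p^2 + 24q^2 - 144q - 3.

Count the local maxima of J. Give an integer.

J separates as a function of p plus a function of q, so ∇J=0 decouples.
∂J/∂p = 3p(p + 4) = 0 at p ∈ {-4, 0}; ∂J/∂q = -12(q - 3)(q - 2)(q + 2) = 0 at q ∈ {-2, 2, 3}.
The Hessian is diagonal: diag(J_pp, J_qq). Second derivatives: J_pp(-4)=-12, J_pp(0)=12; J_qq(-2)=-240, J_qq(2)=48, J_qq(3)=-60.
Local maxima occur where both diagonal entries negative: (-4, -2), (-4, 3). Count: 2.

2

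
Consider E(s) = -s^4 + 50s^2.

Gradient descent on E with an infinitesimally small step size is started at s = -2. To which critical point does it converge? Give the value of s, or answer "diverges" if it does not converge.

0

E'(s) = -4s(s - 5)(s + 5), so E'(-2) = -168.
Gradient descent moves in the -E' direction, i.e. s is increasing.
The nearest critical point in that direction is s = 0, where E'' = 100 > 0 (a local minimum). The iterate converges there.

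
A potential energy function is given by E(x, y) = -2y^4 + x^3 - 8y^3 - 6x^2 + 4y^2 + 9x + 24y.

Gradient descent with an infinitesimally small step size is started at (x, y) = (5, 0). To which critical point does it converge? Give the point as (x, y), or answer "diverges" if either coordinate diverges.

E is separable, so gradient descent decouples: x follows -∂E/∂x, y follows -∂E/∂y.
∂E/∂x = 3(x - 3)(x - 1); at x=5 this is 24, so x decreases.
∂E/∂y = -8(y - 1)(y + 1)(y + 3); at y=0 this is 24, so y decreases.
x converges to its nearest critical value 3 (a local min of the x-part); y converges to -1. The iterate converges to (3, -1).

(3, -1)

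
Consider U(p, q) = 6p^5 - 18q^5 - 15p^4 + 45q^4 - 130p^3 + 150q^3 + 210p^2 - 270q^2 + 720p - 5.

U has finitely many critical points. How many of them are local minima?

4

U separates as a function of p plus a function of q, so ∇U=0 decouples.
∂U/∂p = 30(p - 4)(p - 2)(p + 1)(p + 3) = 0 at p ∈ {-3, -1, 2, 4}; ∂U/∂q = -90q(q - 3)(q - 1)(q + 2) = 0 at q ∈ {-2, 0, 1, 3}.
The Hessian is diagonal: diag(U_pp, U_qq). Second derivatives: U_pp(-3)=-2100, U_pp(-1)=900, U_pp(2)=-900, U_pp(4)=2100; U_qq(-2)=2700, U_qq(0)=-540, U_qq(1)=540, U_qq(3)=-2700.
Local minima occur where both diagonal entries positive: (-1, -2), (-1, 1), (4, -2), (4, 1). Count: 4.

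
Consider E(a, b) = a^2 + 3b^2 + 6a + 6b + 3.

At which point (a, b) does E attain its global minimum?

(-3, -1)

E(a,b) separates as P(a) + Q(b) + 3, so its minimum is min P + min Q + 3.
P'(a) = 2a + 6 vanishes at a ∈ {-3}; Q'(b) = 6b + 6 vanishes at b ∈ {-1}.
Local minima of P (where P''>0): P(-3)=-9. Local minima of Q: Q(-1)=-3.
So the global minimum of E is P(-3) + Q(-1) + 3 = -9 − 3 + 3 = -9, attained at (-3, -1).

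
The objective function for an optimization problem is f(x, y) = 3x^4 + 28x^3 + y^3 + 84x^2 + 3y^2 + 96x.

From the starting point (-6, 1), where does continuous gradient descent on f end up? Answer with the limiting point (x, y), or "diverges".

(-4, 0)

f is separable, so gradient descent decouples: x follows -∂f/∂x, y follows -∂f/∂y.
∂f/∂x = 12(x + 1)(x + 2)(x + 4); at x=-6 this is -480, so x increases.
∂f/∂y = 3y(y + 2); at y=1 this is 9, so y decreases.
x converges to its nearest critical value -4 (a local min of the x-part); y converges to 0. The iterate converges to (-4, 0).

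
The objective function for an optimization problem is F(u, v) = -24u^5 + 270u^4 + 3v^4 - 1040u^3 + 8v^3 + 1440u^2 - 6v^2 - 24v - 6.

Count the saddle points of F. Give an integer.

F separates as a function of u plus a function of v, so ∇F=0 decouples.
∂F/∂u = -120u(u - 4)(u - 3)(u - 2) = 0 at u ∈ {0, 2, 3, 4}; ∂F/∂v = 12(v - 1)(v + 1)(v + 2) = 0 at v ∈ {-2, -1, 1}.
The Hessian is diagonal: diag(F_uu, F_vv). Second derivatives: F_uu(0)=2880, F_uu(2)=-480, F_uu(3)=360, F_uu(4)=-960; F_vv(-2)=36, F_vv(-1)=-24, F_vv(1)=72.
Saddle points occur where the two diagonal entries have opposite signs: (0, -1), (2, -2), (2, 1), (3, -1), (4, -2), (4, 1). Count: 6.

6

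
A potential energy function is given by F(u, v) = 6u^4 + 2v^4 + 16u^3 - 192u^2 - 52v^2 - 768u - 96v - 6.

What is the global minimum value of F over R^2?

-4294

F(u,v) separates as P(u) + Q(v) − 6, so its minimum is min P + min Q − 6.
P'(u) = 24(u - 4)(u + 2)(u + 4) vanishes at u ∈ {-4, -2, 4}; Q'(v) = 8(v - 4)(v + 1)(v + 3) vanishes at v ∈ {-3, -1, 4}.
Local minima of P (where P''>0): P(-4)=512, P(4)=-3584. Local minima of Q: Q(-3)=-18, Q(4)=-704.
So the global minimum of F is P(4) + Q(4) − 6 = -3584 − 704 − 6 = -4294, attained at (4, 4).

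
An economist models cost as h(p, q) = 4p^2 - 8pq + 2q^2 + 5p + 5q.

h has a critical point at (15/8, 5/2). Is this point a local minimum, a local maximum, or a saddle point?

saddle point

The Hessian of h is constant: H = [[8, -8], [-8, 4]].
det(H) = 8·4 − (-8)² = -32.
Since det(H) < 0, H is indefinite and the critical point is a saddle point.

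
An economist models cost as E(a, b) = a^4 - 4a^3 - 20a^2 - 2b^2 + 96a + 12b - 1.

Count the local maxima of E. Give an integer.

E separates as a function of a plus a function of b, so ∇E=0 decouples.
∂E/∂a = 4(a - 4)(a - 2)(a + 3) = 0 at a ∈ {-3, 2, 4}; ∂E/∂b = -4(b - 3) = 0 at b ∈ {3}.
The Hessian is diagonal: diag(E_aa, E_bb). Second derivatives: E_aa(-3)=140, E_aa(2)=-40, E_aa(4)=56; E_bb(3)=-4.
Local maxima occur where both diagonal entries negative: (2, 3). Count: 1.

1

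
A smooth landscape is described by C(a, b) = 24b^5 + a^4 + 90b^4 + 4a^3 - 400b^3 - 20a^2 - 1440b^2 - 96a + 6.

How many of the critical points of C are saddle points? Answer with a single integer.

6

C separates as a function of a plus a function of b, so ∇C=0 decouples.
∂C/∂a = 4(a - 3)(a + 2)(a + 4) = 0 at a ∈ {-4, -2, 3}; ∂C/∂b = 120b(b - 3)(b + 2)(b + 4) = 0 at b ∈ {-4, -2, 0, 3}.
The Hessian is diagonal: diag(C_aa, C_bb). Second derivatives: C_aa(-4)=56, C_aa(-2)=-40, C_aa(3)=140; C_bb(-4)=-6720, C_bb(-2)=2400, C_bb(0)=-2880, C_bb(3)=12600.
Saddle points occur where the two diagonal entries have opposite signs: (-4, -4), (-4, 0), (-2, -2), (-2, 3), (3, -4), (3, 0). Count: 6.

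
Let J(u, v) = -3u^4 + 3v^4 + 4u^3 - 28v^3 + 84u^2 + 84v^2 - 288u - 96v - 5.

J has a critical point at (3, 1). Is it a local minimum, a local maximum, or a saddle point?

The mixed partial ∂²J/∂u∂v is 0, so the Hessian at any point is diag(J_uu, J_vv) = diag(12(-3u^2 + 2u + 14), 12(3v^2 - 14v + 14)).
At (3, 1): H = diag(-84, 36).
The eigenvalues have opposite signs, so H is indefinite: a saddle point.

saddle point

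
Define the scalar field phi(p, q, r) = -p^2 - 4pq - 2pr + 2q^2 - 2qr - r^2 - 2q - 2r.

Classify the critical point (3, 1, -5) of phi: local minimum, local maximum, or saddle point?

saddle point

The Hessian is constant: H = [[-2, -4, -2], [-4, 4, -2], [-2, -2, -2]].
Leading principal minors: Δ₁ = -2, Δ₂ = -24, Δ₃ = 8.
The minors fit neither the all-positive nor the alternating-sign pattern, so H is indefinite: a saddle point.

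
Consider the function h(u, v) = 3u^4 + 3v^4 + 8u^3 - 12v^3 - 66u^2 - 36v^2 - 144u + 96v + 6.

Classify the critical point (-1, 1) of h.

The mixed partial ∂²h/∂u∂v is 0, so the Hessian at any point is diag(h_uu, h_vv) = diag(12(3u^2 + 4u - 11), 36(v^2 - 2v - 2)).
At (-1, 1): H = diag(-144, -108).
Both eigenvalues are negative, so H is negative definite: a local maximum.

local maximum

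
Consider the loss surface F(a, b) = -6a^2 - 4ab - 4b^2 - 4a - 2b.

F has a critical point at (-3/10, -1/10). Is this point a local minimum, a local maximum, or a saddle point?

The Hessian of F is constant: H = [[-12, -4], [-4, -8]].
det(H) = (-12)·(-8) − (-4)² = 80.
det(H) > 0 and tr(H) = -20 < 0, so H is negative definite and the point is a local maximum.

local maximum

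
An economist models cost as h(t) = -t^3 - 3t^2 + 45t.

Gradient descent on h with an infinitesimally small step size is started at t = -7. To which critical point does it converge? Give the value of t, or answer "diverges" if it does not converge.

h'(t) = -3(t - 3)(t + 5), so h'(-7) = -60.
Gradient descent moves in the -h' direction, i.e. t is increasing.
The nearest critical point in that direction is t = -5, where h'' = 24 > 0 (a local minimum). The iterate converges there.

-5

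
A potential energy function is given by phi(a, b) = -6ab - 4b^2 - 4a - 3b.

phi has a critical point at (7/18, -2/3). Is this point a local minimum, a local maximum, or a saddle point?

saddle point

The Hessian of phi is constant: H = [[0, -6], [-6, -8]].
det(H) = 0·(-8) − (-6)² = -36.
Since det(H) < 0, H is indefinite and the critical point is a saddle point.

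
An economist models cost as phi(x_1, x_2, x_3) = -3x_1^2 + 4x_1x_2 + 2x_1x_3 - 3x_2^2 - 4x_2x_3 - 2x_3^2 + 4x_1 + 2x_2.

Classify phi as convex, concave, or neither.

concave

phi is quadratic, so its Hessian is the constant matrix H = [[-6, 4, 2], [4, -6, -4], [2, -4, -4]].
Leading principal minors: -6, 20, -24.
Signs alternate −, +, − ⇒ H ≺ 0 ⇒ concave.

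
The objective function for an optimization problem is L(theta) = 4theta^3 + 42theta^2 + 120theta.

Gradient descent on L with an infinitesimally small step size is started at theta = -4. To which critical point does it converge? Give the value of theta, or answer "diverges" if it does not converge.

L'(theta) = 12(theta + 2)(theta + 5), so L'(-4) = -24.
Gradient descent moves in the -L' direction, i.e. theta is increasing.
The nearest critical point in that direction is theta = -2, where L'' = 36 > 0 (a local minimum). The iterate converges there.

-2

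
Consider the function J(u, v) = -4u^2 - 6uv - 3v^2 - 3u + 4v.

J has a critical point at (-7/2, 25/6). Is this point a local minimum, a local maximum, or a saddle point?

The Hessian of J is constant: H = [[-8, -6], [-6, -6]].
det(H) = (-8)·(-6) − (-6)² = 12.
det(H) > 0 and tr(H) = -14 < 0, so H is negative definite and the point is a local maximum.

local maximum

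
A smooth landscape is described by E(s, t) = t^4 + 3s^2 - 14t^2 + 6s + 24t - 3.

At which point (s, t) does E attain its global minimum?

E(s,t) separates as P(s) + Q(t) − 3, so its minimum is min P + min Q − 3.
P'(s) = 6s + 6 vanishes at s ∈ {-1}; Q'(t) = 4(t - 2)(t - 1)(t + 3) vanishes at t ∈ {-3, 1, 2}.
Local minima of P (where P''>0): P(-1)=-3. Local minima of Q: Q(-3)=-117, Q(2)=8.
So the global minimum of E is P(-1) + Q(-3) − 3 = -3 − 117 − 3 = -123, attained at (-1, -3).

(-1, -3)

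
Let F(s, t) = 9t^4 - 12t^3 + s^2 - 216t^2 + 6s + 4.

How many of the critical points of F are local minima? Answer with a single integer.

2

F separates as a function of s plus a function of t, so ∇F=0 decouples.
∂F/∂s = 2(s + 3) = 0 at s ∈ {-3}; ∂F/∂t = 36t(t - 4)(t + 3) = 0 at t ∈ {-3, 0, 4}.
The Hessian is diagonal: diag(F_ss, F_tt). Second derivatives: F_ss(-3)=2; F_tt(-3)=756, F_tt(0)=-432, F_tt(4)=1008.
Local minima occur where both diagonal entries positive: (-3, -3), (-3, 4). Count: 2.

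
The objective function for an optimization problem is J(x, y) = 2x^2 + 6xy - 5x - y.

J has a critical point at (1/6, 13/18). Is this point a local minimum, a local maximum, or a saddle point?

The Hessian of J is constant: H = [[4, 6], [6, 0]].
det(H) = 4·0 − 6² = -36.
Since det(H) < 0, H is indefinite and the critical point is a saddle point.

saddle point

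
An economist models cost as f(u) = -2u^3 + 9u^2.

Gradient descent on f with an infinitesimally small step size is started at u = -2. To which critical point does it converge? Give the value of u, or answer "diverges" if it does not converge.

f'(u) = -6u(u - 3), so f'(-2) = -60.
Gradient descent moves in the -f' direction, i.e. u is increasing.
The nearest critical point in that direction is u = 0, where f'' = 18 > 0 (a local minimum). The iterate converges there.

0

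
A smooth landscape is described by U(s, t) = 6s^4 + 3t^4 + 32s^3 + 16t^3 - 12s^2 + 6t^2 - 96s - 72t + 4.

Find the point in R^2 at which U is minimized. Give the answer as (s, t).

(-4, 1)

U(s,t) separates as P(s) + Q(t) + 4, so its minimum is min P + min Q + 4.
P'(s) = 24(s - 1)(s + 1)(s + 4) vanishes at s ∈ {-4, -1, 1}; Q'(t) = 12(t - 1)(t + 2)(t + 3) vanishes at t ∈ {-3, -2, 1}.
Local minima of P (where P''>0): P(-4)=-320, P(1)=-70. Local minima of Q: Q(-3)=81, Q(1)=-47.
So the global minimum of U is P(-4) + Q(1) + 4 = -320 − 47 + 4 = -363, attained at (-4, 1).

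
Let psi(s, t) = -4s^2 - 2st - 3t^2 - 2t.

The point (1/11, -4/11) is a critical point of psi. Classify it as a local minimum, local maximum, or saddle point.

local maximum

The Hessian of psi is constant: H = [[-8, -2], [-2, -6]].
det(H) = (-8)·(-6) − (-2)² = 44.
det(H) > 0 and tr(H) = -14 < 0, so H is negative definite and the point is a local maximum.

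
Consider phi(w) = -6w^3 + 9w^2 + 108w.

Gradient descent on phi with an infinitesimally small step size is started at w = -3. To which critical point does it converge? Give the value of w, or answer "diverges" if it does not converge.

phi'(w) = -18(w - 3)(w + 2), so phi'(-3) = -108.
Gradient descent moves in the -phi' direction, i.e. w is increasing.
The nearest critical point in that direction is w = -2, where phi'' = 90 > 0 (a local minimum). The iterate converges there.

-2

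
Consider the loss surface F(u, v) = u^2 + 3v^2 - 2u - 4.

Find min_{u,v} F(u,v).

-5

F(u,v) separates as P(u) + Q(v) − 4, so its minimum is min P + min Q − 4.
P'(u) = 2u - 2 vanishes at u ∈ {1}; Q'(v) = 6v vanishes at v ∈ {0}.
Local minima of P (where P''>0): P(1)=-1. Local minima of Q: Q(0)=0.
So the global minimum of F is P(1) + Q(0) − 4 = -1 + 0 − 4 = -5, attained at (1, 0).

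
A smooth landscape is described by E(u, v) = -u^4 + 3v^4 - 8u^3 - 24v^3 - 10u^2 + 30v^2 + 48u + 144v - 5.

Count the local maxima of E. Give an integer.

E separates as a function of u plus a function of v, so ∇E=0 decouples.
∂E/∂u = -4(u - 1)(u + 3)(u + 4) = 0 at u ∈ {-4, -3, 1}; ∂E/∂v = 12(v - 4)(v - 3)(v + 1) = 0 at v ∈ {-1, 3, 4}.
The Hessian is diagonal: diag(E_uu, E_vv). Second derivatives: E_uu(-4)=-20, E_uu(-3)=16, E_uu(1)=-80; E_vv(-1)=240, E_vv(3)=-48, E_vv(4)=60.
Local maxima occur where both diagonal entries negative: (-4, 3), (1, 3). Count: 2.

2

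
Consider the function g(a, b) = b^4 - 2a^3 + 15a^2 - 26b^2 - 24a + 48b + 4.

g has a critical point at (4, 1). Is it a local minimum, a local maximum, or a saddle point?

local maximum

The mixed partial ∂²g/∂a∂b is 0, so the Hessian at any point is diag(g_aa, g_bb) = diag(6(-2a + 5), 4(3b^2 - 13)).
At (4, 1): H = diag(-18, -40).
Both eigenvalues are negative, so H is negative definite: a local maximum.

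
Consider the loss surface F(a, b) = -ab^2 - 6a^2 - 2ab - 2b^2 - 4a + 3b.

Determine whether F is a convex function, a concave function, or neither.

The term -ab^2 is cubic, so the Hessian is not constant.
∂²F/∂b² = -2a - 4, which takes both signs as a varies (negative for sufficiently large a). A diagonal entry of the Hessian changing sign means the Hessian is neither positive- nor negative-semidefinite on all of R^2.

neither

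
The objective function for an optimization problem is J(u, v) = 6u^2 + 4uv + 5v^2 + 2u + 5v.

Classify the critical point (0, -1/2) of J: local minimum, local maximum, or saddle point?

The Hessian of J is constant: H = [[12, 4], [4, 10]].
det(H) = 12·10 − 4² = 104.
det(H) > 0 and tr(H) = 22 > 0, so H is positive definite and the point is a local minimum.

local minimum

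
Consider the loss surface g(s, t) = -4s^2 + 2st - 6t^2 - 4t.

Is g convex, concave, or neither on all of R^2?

g is quadratic, so its Hessian is the constant matrix H = [[-8, 2], [2, -12]].
det(H) = 92, tr(H) = -20.
det(H) > 0 and tr(H) < 0, so H is negative definite everywhere: concave.

concave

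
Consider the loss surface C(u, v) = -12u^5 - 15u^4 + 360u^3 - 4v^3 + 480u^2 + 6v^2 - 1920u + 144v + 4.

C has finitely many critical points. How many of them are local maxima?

2

C separates as a function of u plus a function of v, so ∇C=0 decouples.
∂C/∂u = -60(u - 4)(u - 1)(u + 2)(u + 4) = 0 at u ∈ {-4, -2, 1, 4}; ∂C/∂v = -12(v - 4)(v + 3) = 0 at v ∈ {-3, 4}.
The Hessian is diagonal: diag(C_uu, C_vv). Second derivatives: C_uu(-4)=4800, C_uu(-2)=-2160, C_uu(1)=2700, C_uu(4)=-8640; C_vv(-3)=84, C_vv(4)=-84.
Local maxima occur where both diagonal entries negative: (-2, 4), (4, 4). Count: 2.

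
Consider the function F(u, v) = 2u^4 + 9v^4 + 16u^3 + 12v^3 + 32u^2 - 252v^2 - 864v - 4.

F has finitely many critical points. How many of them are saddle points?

4

F separates as a function of u plus a function of v, so ∇F=0 decouples.
∂F/∂u = 8u(u + 2)(u + 4) = 0 at u ∈ {-4, -2, 0}; ∂F/∂v = 36(v - 4)(v + 2)(v + 3) = 0 at v ∈ {-3, -2, 4}.
The Hessian is diagonal: diag(F_uu, F_vv). Second derivatives: F_uu(-4)=64, F_uu(-2)=-32, F_uu(0)=64; F_vv(-3)=252, F_vv(-2)=-216, F_vv(4)=1512.
Saddle points occur where the two diagonal entries have opposite signs: (-4, -2), (-2, -3), (-2, 4), (0, -2). Count: 4.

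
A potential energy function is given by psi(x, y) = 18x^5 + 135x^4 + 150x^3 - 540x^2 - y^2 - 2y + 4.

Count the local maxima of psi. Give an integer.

psi separates as a function of x plus a function of y, so ∇psi=0 decouples.
∂psi/∂x = 90x(x - 1)(x + 3)(x + 4) = 0 at x ∈ {-4, -3, 0, 1}; ∂psi/∂y = -2(y + 1) = 0 at y ∈ {-1}.
The Hessian is diagonal: diag(psi_xx, psi_yy). Second derivatives: psi_xx(-4)=-1800, psi_xx(-3)=1080, psi_xx(0)=-1080, psi_xx(1)=1800; psi_yy(-1)=-2.
Local maxima occur where both diagonal entries negative: (-4, -1), (0, -1). Count: 2.

2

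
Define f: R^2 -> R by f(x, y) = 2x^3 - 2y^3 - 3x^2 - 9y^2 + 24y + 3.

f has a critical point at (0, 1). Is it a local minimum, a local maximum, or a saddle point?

local maximum

The mixed partial ∂²f/∂x∂y is 0, so the Hessian at any point is diag(f_xx, f_yy) = diag(6(2x - 1), -6(2y + 3)).
At (0, 1): H = diag(-6, -30).
Both eigenvalues are negative, so H is negative definite: a local maximum.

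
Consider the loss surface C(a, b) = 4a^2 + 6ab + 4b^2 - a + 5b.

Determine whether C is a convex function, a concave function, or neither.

convex

C is quadratic, so its Hessian is the constant matrix H = [[8, 6], [6, 8]].
det(H) = 28, tr(H) = 16.
det(H) > 0 and tr(H) > 0, so H is positive definite everywhere: convex.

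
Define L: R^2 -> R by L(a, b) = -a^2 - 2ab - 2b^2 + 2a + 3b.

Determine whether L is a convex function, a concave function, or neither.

L is quadratic, so its Hessian is the constant matrix H = [[-2, -2], [-2, -4]].
det(H) = 4, tr(H) = -6.
det(H) > 0 and tr(H) < 0, so H is negative definite everywhere: concave.

concave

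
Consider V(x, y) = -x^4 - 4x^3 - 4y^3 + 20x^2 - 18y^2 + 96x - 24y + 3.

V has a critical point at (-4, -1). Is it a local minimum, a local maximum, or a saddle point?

local maximum

The mixed partial ∂²V/∂x∂y is 0, so the Hessian at any point is diag(V_xx, V_yy) = diag(4(-3x^2 - 6x + 10), -12(2y + 3)).
At (-4, -1): H = diag(-56, -12).
Both eigenvalues are negative, so H is negative definite: a local maximum.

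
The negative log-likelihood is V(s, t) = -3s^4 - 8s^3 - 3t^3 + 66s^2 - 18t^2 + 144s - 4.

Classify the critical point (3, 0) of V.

The mixed partial ∂²V/∂s∂t is 0, so the Hessian at any point is diag(V_ss, V_tt) = diag(12(-3s^2 - 4s + 11), -18(t + 2)).
At (3, 0): H = diag(-336, -36).
Both eigenvalues are negative, so H is negative definite: a local maximum.

local maximum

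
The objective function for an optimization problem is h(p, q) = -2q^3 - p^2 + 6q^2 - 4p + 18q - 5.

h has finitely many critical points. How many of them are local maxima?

h separates as a function of p plus a function of q, so ∇h=0 decouples.
∂h/∂p = -2(p + 2) = 0 at p ∈ {-2}; ∂h/∂q = -6(q - 3)(q + 1) = 0 at q ∈ {-1, 3}.
The Hessian is diagonal: diag(h_pp, h_qq). Second derivatives: h_pp(-2)=-2; h_qq(-1)=24, h_qq(3)=-24.
Local maxima occur where both diagonal entries negative: (-2, 3). Count: 1.

1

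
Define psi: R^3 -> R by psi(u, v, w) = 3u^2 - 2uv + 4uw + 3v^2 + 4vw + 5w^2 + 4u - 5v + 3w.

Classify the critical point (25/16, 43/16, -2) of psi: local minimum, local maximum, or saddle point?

local minimum

The Hessian is constant: H = [[6, -2, 4], [-2, 6, 4], [4, 4, 10]].
Leading principal minors: Δ₁ = 6, Δ₂ = 32, Δ₃ = 64.
All leading minors are positive, so H is positive definite: a local minimum.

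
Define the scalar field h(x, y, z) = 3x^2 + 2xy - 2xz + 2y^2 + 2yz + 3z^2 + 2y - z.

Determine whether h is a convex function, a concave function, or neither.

convex

h is quadratic, so its Hessian is the constant matrix H = [[6, 2, -2], [2, 4, 2], [-2, 2, 6]].
Leading principal minors: 6, 20, 64.
All positive ⇒ H ≻ 0 ⇒ convex.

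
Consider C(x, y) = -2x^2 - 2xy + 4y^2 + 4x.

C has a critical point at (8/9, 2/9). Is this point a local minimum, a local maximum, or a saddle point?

The Hessian of C is constant: H = [[-4, -2], [-2, 8]].
det(H) = (-4)·8 − (-2)² = -36.
Since det(H) < 0, H is indefinite and the critical point is a saddle point.

saddle point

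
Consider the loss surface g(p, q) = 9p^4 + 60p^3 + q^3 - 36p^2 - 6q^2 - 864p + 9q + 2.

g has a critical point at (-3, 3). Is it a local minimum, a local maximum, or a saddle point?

The mixed partial ∂²g/∂p∂q is 0, so the Hessian at any point is diag(g_pp, g_qq) = diag(36(3p^2 + 10p - 2), 6(q - 2)).
At (-3, 3): H = diag(-180, 6).
The eigenvalues have opposite signs, so H is indefinite: a saddle point.

saddle point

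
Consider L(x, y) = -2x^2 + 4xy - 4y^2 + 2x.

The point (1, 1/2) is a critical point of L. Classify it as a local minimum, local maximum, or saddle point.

local maximum

The Hessian of L is constant: H = [[-4, 4], [4, -8]].
det(H) = (-4)·(-8) − 4² = 16.
det(H) > 0 and tr(H) = -12 < 0, so H is negative definite and the point is a local maximum.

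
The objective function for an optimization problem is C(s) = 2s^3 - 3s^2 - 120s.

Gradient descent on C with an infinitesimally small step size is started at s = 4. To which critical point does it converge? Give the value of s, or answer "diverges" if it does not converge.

5

C'(s) = 6(s - 5)(s + 4), so C'(4) = -48.
Gradient descent moves in the -C' direction, i.e. s is increasing.
The nearest critical point in that direction is s = 5, where C'' = 54 > 0 (a local minimum). The iterate converges there.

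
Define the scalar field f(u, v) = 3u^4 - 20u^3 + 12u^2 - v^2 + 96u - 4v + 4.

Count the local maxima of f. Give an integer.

f separates as a function of u plus a function of v, so ∇f=0 decouples.
∂f/∂u = 12(u - 4)(u - 2)(u + 1) = 0 at u ∈ {-1, 2, 4}; ∂f/∂v = -2(v + 2) = 0 at v ∈ {-2}.
The Hessian is diagonal: diag(f_uu, f_vv). Second derivatives: f_uu(-1)=180, f_uu(2)=-72, f_uu(4)=120; f_vv(-2)=-2.
Local maxima occur where both diagonal entries negative: (2, -2). Count: 1.

1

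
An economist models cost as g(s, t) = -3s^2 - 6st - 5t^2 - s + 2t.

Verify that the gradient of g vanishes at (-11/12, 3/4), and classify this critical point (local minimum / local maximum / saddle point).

local maximum

∇g = (-6s - 6t - 1, -6s - 10t + 2); substituting (-11/12, 3/4) gives ∇g = (0, 0), so (-11/12, 3/4) is indeed a critical point.
The Hessian of g is constant: H = [[-6, -6], [-6, -10]].
det(H) = (-6)·(-10) − (-6)² = 24.
det(H) > 0 and tr(H) = -16 < 0, so H is negative definite and the point is a local maximum.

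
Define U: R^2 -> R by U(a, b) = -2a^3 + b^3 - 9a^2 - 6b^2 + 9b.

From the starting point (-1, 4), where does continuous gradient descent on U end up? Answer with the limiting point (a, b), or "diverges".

(-3, 3)

U is separable, so gradient descent decouples: a follows -∂U/∂a, b follows -∂U/∂b.
∂U/∂a = -6a(a + 3); at a=-1 this is 12, so a decreases.
∂U/∂b = 3(b - 3)(b - 1); at b=4 this is 9, so b decreases.
a converges to its nearest critical value -3 (a local min of the a-part); b converges to 3. The iterate converges to (-3, 3).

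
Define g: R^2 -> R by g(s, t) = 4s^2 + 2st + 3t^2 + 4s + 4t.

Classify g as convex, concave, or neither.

convex

g is quadratic, so its Hessian is the constant matrix H = [[8, 2], [2, 6]].
det(H) = 44, tr(H) = 14.
det(H) > 0 and tr(H) > 0, so H is positive definite everywhere: convex.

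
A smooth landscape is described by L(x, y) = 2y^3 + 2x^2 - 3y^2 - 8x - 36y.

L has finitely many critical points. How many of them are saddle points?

1

L separates as a function of x plus a function of y, so ∇L=0 decouples.
∂L/∂x = 4(x - 2) = 0 at x ∈ {2}; ∂L/∂y = 6(y - 3)(y + 2) = 0 at y ∈ {-2, 3}.
The Hessian is diagonal: diag(L_xx, L_yy). Second derivatives: L_xx(2)=4; L_yy(-2)=-30, L_yy(3)=30.
Saddle points occur where the two diagonal entries have opposite signs: (2, -2). Count: 1.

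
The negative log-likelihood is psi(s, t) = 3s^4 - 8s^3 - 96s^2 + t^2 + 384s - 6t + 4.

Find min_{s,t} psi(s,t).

psi(s,t) separates as P(s) + Q(t) + 4, so its minimum is min P + min Q + 4.
P'(s) = 12(s - 4)(s - 2)(s + 4) vanishes at s ∈ {-4, 2, 4}; Q'(t) = 2(t - 3) vanishes at t ∈ {3}.
Local minima of P (where P''>0): P(-4)=-1792, P(4)=256. Local minima of Q: Q(3)=-9.
So the global minimum of psi is P(-4) + Q(3) + 4 = -1792 − 9 + 4 = -1797, attained at (-4, 3).

-1797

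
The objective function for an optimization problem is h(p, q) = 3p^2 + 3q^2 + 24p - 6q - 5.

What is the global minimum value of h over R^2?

-56

h(p,q) separates as A(p) + B(q) − 5, so its minimum is min A + min B − 5.
A'(p) = 6p + 24 vanishes at p ∈ {-4}; B'(q) = 6q - 6 vanishes at q ∈ {1}.
Local minima of A (where A''>0): A(-4)=-48. Local minima of B: B(1)=-3.
So the global minimum of h is A(-4) + B(1) − 5 = -48 − 3 − 5 = -56, attained at (-4, 1).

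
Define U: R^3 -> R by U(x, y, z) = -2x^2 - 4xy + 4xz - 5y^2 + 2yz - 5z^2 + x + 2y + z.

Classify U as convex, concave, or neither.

U is quadratic, so its Hessian is the constant matrix H = [[-4, -4, 4], [-4, -10, 2], [4, 2, -10]].
Leading principal minors: -4, 24, -128.
Signs alternate −, +, − ⇒ H ≺ 0 ⇒ concave.

concave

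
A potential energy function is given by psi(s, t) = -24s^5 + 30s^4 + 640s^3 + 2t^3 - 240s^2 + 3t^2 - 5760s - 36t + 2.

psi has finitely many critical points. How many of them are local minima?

2

psi separates as a function of s plus a function of t, so ∇psi=0 decouples.
∂psi/∂s = -120(s - 4)(s - 2)(s + 2)(s + 3) = 0 at s ∈ {-3, -2, 2, 4}; ∂psi/∂t = 6(t - 2)(t + 3) = 0 at t ∈ {-3, 2}.
The Hessian is diagonal: diag(psi_ss, psi_tt). Second derivatives: psi_ss(-3)=4200, psi_ss(-2)=-2880, psi_ss(2)=4800, psi_ss(4)=-10080; psi_tt(-3)=-30, psi_tt(2)=30.
Local minima occur where both diagonal entries positive: (-3, 2), (2, 2). Count: 2.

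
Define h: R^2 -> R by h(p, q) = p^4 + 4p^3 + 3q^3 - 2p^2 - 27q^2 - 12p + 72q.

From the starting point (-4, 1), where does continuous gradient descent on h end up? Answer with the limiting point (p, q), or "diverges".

h is separable, so gradient descent decouples: p follows -∂h/∂p, q follows -∂h/∂q.
∂h/∂p = 4(p - 1)(p + 1)(p + 3); at p=-4 this is -60, so p increases.
∂h/∂q = 9(q - 4)(q - 2); at q=1 this is 27, so q decreases.
The q-coordinate has no critical point in that direction and runs off to infinity.

diverges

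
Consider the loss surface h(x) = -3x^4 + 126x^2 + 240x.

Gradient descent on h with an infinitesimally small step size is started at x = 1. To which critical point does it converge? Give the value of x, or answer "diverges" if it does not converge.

-1

h'(x) = -12(x - 5)(x + 1)(x + 4), so h'(1) = 480.
Gradient descent moves in the -h' direction, i.e. x is decreasing.
The nearest critical point in that direction is x = -1, where h'' = 216 > 0 (a local minimum). The iterate converges there.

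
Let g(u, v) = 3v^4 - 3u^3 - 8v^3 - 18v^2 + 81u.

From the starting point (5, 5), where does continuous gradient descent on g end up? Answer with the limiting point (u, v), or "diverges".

diverges

g is separable, so gradient descent decouples: u follows -∂g/∂u, v follows -∂g/∂v.
∂g/∂u = -9(u - 3)(u + 3); at u=5 this is -144, so u increases.
∂g/∂v = 12v(v - 3)(v + 1); at v=5 this is 720, so v decreases.
The u-coordinate has no critical point in that direction and runs off to infinity.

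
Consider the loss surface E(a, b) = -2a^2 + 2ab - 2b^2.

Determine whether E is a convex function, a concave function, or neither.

concave

E is quadratic, so its Hessian is the constant matrix H = [[-4, 2], [2, -4]].
det(H) = 12, tr(H) = -8.
det(H) > 0 and tr(H) < 0, so H is negative definite everywhere: concave.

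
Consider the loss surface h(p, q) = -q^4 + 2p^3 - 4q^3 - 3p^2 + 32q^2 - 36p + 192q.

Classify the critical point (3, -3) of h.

local minimum

The mixed partial ∂²h/∂p∂q is 0, so the Hessian at any point is diag(h_pp, h_qq) = diag(6(2p - 1), 4(-3q^2 - 6q + 16)).
At (3, -3): H = diag(30, 28).
Both eigenvalues are positive, so H is positive definite: a local minimum.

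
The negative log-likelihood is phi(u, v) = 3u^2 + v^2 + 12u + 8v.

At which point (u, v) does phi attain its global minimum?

(-2, -4)

phi(u,v) separates as P(u) + Q(v), so its minimum is min P + min Q.
P'(u) = 6u + 12 vanishes at u ∈ {-2}; Q'(v) = 2v + 8 vanishes at v ∈ {-4}.
Local minima of P (where P''>0): P(-2)=-12. Local minima of Q: Q(-4)=-16.
So the global minimum of phi is P(-2) + Q(-4) = -12 − 16 = -28, attained at (-2, -4).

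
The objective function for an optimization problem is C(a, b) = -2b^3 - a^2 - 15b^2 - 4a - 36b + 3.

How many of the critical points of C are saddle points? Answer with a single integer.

1

C separates as a function of a plus a function of b, so ∇C=0 decouples.
∂C/∂a = -2(a + 2) = 0 at a ∈ {-2}; ∂C/∂b = -6(b + 2)(b + 3) = 0 at b ∈ {-3, -2}.
The Hessian is diagonal: diag(C_aa, C_bb). Second derivatives: C_aa(-2)=-2; C_bb(-3)=6, C_bb(-2)=-6.
Saddle points occur where the two diagonal entries have opposite signs: (-2, -3). Count: 1.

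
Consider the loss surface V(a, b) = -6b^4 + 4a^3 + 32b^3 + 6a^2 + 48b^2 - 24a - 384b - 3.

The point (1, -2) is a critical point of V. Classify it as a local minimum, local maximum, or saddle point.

saddle point

The mixed partial ∂²V/∂a∂b is 0, so the Hessian at any point is diag(V_aa, V_bb) = diag(12(2a + 1), 24(-3b^2 + 8b + 4)).
At (1, -2): H = diag(36, -576).
The eigenvalues have opposite signs, so H is indefinite: a saddle point.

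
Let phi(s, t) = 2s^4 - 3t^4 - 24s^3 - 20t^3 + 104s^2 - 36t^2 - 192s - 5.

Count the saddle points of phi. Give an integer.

5

phi separates as a function of s plus a function of t, so ∇phi=0 decouples.
∂phi/∂s = 8(s - 4)(s - 3)(s - 2) = 0 at s ∈ {2, 3, 4}; ∂phi/∂t = -12t(t + 2)(t + 3) = 0 at t ∈ {-3, -2, 0}.
The Hessian is diagonal: diag(phi_ss, phi_tt). Second derivatives: phi_ss(2)=16, phi_ss(3)=-8, phi_ss(4)=16; phi_tt(-3)=-36, phi_tt(-2)=24, phi_tt(0)=-72.
Saddle points occur where the two diagonal entries have opposite signs: (2, -3), (2, 0), (3, -2), (4, -3), (4, 0). Count: 5.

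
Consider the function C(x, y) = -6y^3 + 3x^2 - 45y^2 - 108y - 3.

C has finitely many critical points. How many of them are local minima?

C separates as a function of x plus a function of y, so ∇C=0 decouples.
∂C/∂x = 6x = 0 at x ∈ {0}; ∂C/∂y = -18(y + 2)(y + 3) = 0 at y ∈ {-3, -2}.
The Hessian is diagonal: diag(C_xx, C_yy). Second derivatives: C_xx(0)=6; C_yy(-3)=18, C_yy(-2)=-18.
Local minima occur where both diagonal entries positive: (0, -3). Count: 1.

1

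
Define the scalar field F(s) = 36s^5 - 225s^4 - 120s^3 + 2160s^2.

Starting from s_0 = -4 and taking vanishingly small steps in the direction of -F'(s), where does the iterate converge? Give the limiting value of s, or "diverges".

F'(s) = 180s(s - 4)(s - 3)(s + 2), so F'(-4) = 80640.
Gradient descent moves in the -F' direction, i.e. s is decreasing.
There is no critical point below s=-4, and F' keeps the same sign, so the iterate runs off to −∞.

diverges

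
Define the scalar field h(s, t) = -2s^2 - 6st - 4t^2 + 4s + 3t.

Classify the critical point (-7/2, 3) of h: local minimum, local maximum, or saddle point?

saddle point

The Hessian of h is constant: H = [[-4, -6], [-6, -8]].
det(H) = (-4)·(-8) − (-6)² = -4.
Since det(H) < 0, H is indefinite and the critical point is a saddle point.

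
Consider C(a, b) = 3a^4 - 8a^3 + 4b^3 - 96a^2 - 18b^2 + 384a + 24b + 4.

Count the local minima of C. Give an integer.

2

C separates as a function of a plus a function of b, so ∇C=0 decouples.
∂C/∂a = 12(a - 4)(a - 2)(a + 4) = 0 at a ∈ {-4, 2, 4}; ∂C/∂b = 12(b - 2)(b - 1) = 0 at b ∈ {1, 2}.
The Hessian is diagonal: diag(C_aa, C_bb). Second derivatives: C_aa(-4)=576, C_aa(2)=-144, C_aa(4)=192; C_bb(1)=-12, C_bb(2)=12.
Local minima occur where both diagonal entries positive: (-4, 2), (4, 2). Count: 2.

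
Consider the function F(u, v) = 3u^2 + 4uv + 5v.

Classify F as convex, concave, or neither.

F is quadratic, so its Hessian is the constant matrix H = [[6, 4], [4, 0]].
det(H) = -16, tr(H) = 6.
det(H) < 0, so H is indefinite: neither convex nor concave.

neither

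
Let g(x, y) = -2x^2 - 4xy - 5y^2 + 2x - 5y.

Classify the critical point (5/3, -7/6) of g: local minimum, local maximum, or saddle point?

The Hessian of g is constant: H = [[-4, -4], [-4, -10]].
det(H) = (-4)·(-10) − (-4)² = 24.
det(H) > 0 and tr(H) = -14 < 0, so H is negative definite and the point is a local maximum.

local maximum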